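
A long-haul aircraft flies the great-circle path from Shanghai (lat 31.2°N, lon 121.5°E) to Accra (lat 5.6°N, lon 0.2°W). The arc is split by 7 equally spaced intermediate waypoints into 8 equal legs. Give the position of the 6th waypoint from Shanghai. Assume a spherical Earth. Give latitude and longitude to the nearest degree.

Convert each endpoint to a unit vector on the sphere (x = cos φ cos λ, y = cos φ sin λ, z = sin φ).
The central angle between the endpoints is δ = arccos(p₁·p₂) ≈ 1.979 rad (113.4°).
Interpolate at f = 6/8 with slerp weights a = sin((1−f)δ)/sin δ ≈ 0.517, b = sin(fδ)/sin δ ≈ 1.085.
p = a·p₁ + b·p₂ ≈ (0.849, 0.373, 0.374); φ = arcsin(p_z) ≈ 21.95°, λ = atan2(p_y, p_x) ≈ 23.74°.

≈ lat 22°N, lon 24°E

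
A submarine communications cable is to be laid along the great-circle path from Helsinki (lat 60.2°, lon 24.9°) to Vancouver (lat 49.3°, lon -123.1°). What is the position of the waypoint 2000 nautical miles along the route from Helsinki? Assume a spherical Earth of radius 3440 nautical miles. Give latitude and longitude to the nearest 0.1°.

≈ lat 78.0°, lon -72.5°

Write both endpoints as unit vectors p₁, p₂ with components (cos φ cos λ, cos φ sin λ, sin φ).
The central angle between the endpoints is δ = arccos(p₁·p₂) ≈ 1.178 rad (67.5°). The total great-circle distance is δ·R ≈ 1.178 × 3440 ≈ 4051 nmi, so the target fraction is f = 2000/4051 ≈ 0.494.
Interpolate at f ≈ 0.494 with slerp weights a = sin((1−f)δ)/sin δ ≈ 0.608, b = sin(fδ)/sin δ ≈ 0.595.
p = a·p₁ + b·p₂ ≈ (0.062, -0.198, 0.978); φ = arcsin(p_z) ≈ 78.04°, λ = atan2(p_y, p_x) ≈ -72.49°.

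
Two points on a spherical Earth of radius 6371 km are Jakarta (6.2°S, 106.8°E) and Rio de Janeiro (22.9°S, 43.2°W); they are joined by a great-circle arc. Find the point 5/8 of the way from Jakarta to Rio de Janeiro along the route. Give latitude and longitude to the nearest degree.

≈ 46°S, 15°E

The haversine formula gives a central angle δ ≈ 2.420 rad (138.7°) between the endpoints.
Interpolate at f = 5/8 with slerp weights a = sin((1−f)δ)/sin δ ≈ 1.194, b = sin(fδ)/sin δ ≈ 1.512.
p = a·p₁ + b·p₂ ≈ (0.672, 0.183, -0.717); φ = arcsin(p_z) ≈ -45.83°, λ = atan2(p_y, p_x) ≈ 15.19°.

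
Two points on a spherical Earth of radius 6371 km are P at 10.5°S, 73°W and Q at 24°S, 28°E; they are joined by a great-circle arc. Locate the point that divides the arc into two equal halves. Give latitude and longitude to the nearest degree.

Convert each endpoint to a unit vector on the sphere (x = cos φ cos λ, y = cos φ sin λ, z = sin φ).
The central angle between the endpoints is δ = arccos(p₁·p₂) ≈ 1.668 rad (95.6°).
Interpolate at f = 1/2 with slerp weights a = sin((1−f)δ)/sin δ ≈ 0.744, b = sin(fδ)/sin δ ≈ 0.744.
p = a·p₁ + b·p₂ ≈ (0.814, -0.381, -0.438); φ = arcsin(p_z) ≈ -26.00°, λ = atan2(p_y, p_x) ≈ -25.05°.

≈ 26°S, 25°W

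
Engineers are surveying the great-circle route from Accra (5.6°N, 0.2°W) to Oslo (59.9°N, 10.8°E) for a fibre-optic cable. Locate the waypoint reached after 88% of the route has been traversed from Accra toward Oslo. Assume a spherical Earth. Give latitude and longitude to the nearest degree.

≈ 53°N, 8°E

The haversine formula gives a central angle δ ≈ 0.959 rad (54.9°) between the endpoints.
Interpolate at f = 0.88 with slerp weights a = sin((1−f)δ)/sin δ ≈ 0.140, b = sin(fδ)/sin δ ≈ 0.913.
p = a·p₁ + b·p₂ ≈ (0.589, 0.085, 0.803); φ = arcsin(p_z) ≈ 53.46°, λ = atan2(p_y, p_x) ≈ 8.24°.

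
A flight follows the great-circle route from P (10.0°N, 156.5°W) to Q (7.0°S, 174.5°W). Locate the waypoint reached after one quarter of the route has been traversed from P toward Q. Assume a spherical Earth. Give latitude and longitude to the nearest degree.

≈ (6°N, 161°W)

Convert each endpoint to a unit vector on the sphere (x = cos φ cos λ, y = cos φ sin λ, z = sin φ).
The central angle between the endpoints is δ = arccos(p₁·p₂) ≈ 0.431 rad (24.7°).
Interpolate at f = 1/4 with slerp weights a = sin((1−f)δ)/sin δ ≈ 0.760, b = sin(fδ)/sin δ ≈ 0.257.
p = a·p₁ + b·p₂ ≈ (-0.941, -0.323, 0.101); φ = arcsin(p_z) ≈ 5.78°, λ = atan2(p_y, p_x) ≈ -161.05°.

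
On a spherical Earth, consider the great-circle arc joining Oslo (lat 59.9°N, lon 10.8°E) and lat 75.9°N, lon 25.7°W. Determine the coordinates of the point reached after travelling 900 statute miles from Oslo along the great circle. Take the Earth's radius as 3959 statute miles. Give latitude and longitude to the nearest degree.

Write both endpoints as unit vectors p₁, p₂ with components (cos φ cos λ, cos φ sin λ, sin φ).
The central angle between the endpoints is δ = arccos(p₁·p₂) ≈ 0.356 rad (20.4°). The total great-circle distance is δ·R ≈ 0.356 × 3959 ≈ 1409 mi, so the target fraction is f = 900/1409 ≈ 0.639.
Interpolate at f ≈ 0.639 with slerp weights a = sin((1−f)δ)/sin δ ≈ 0.368, b = sin(fδ)/sin δ ≈ 0.647.
p = a·p₁ + b·p₂ ≈ (0.323, -0.034, 0.946); φ = arcsin(p_z) ≈ 71.03°, λ = atan2(p_y, p_x) ≈ -5.95°.

≈ lat 71°N, lon 6°W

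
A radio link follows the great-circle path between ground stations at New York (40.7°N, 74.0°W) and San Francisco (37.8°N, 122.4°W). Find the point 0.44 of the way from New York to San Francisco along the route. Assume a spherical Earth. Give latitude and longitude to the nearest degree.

The haversine formula gives a central angle δ ≈ 0.648 rad (37.1°) between the endpoints.
Interpolate at f = 0.44 with slerp weights a = sin((1−f)δ)/sin δ ≈ 0.588, b = sin(fδ)/sin δ ≈ 0.466.
p = a·p₁ + b·p₂ ≈ (-0.074, -0.739, 0.669); φ = arcsin(p_z) ≈ 42.00°, λ = atan2(p_y, p_x) ≈ -95.75°.

≈ (42°N, 96°W)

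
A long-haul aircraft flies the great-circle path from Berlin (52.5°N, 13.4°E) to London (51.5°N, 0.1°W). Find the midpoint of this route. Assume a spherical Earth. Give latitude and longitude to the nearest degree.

≈ (52°N, 7°E)

From cos δ = sin φ₁ sin φ₂ + cos φ₁ cos φ₂ cos Δλ, the central angle is δ ≈ 0.146 rad (8.4°).
Interpolate at f = 1/2 with slerp weights a = sin((1−f)δ)/sin δ ≈ 0.501, b = sin(fδ)/sin δ ≈ 0.501.
p = a·p₁ + b·p₂ ≈ (0.609, 0.070, 0.790); φ = arcsin(p_z) ≈ 52.19°, λ = atan2(p_y, p_x) ≈ 6.57°.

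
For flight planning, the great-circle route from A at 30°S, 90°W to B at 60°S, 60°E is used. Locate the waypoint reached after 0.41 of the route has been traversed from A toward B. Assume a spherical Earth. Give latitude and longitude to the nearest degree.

≈ 63°S, 71°W

The haversine formula gives a central angle δ ≈ 1.513 rad (86.7°) between the endpoints.
Interpolate at f = 0.41 with slerp weights a = sin((1−f)δ)/sin δ ≈ 0.780, b = sin(fδ)/sin δ ≈ 0.582.
p = a·p₁ + b·p₂ ≈ (0.146, -0.423, -0.894); φ = arcsin(p_z) ≈ -63.40°, λ = atan2(p_y, p_x) ≈ -71.03°.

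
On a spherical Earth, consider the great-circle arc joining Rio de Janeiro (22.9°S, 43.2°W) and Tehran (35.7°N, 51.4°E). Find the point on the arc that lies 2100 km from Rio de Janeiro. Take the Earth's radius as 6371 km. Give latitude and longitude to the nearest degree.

≈ 12°S, 27°W

The haversine formula gives a central angle δ ≈ 1.862 rad (106.7°) between the endpoints. The total great-circle distance is δ·R ≈ 1.862 × 6371 ≈ 11863 km, so the target fraction is f = 2100/11863 ≈ 0.177.
Interpolate at f ≈ 0.177 with slerp weights a = sin((1−f)δ)/sin δ ≈ 1.043, b = sin(fδ)/sin δ ≈ 0.338.
p = a·p₁ + b·p₂ ≈ (0.872, -0.443, -0.209); φ = arcsin(p_z) ≈ -12.05°, λ = atan2(p_y, p_x) ≈ -26.96°.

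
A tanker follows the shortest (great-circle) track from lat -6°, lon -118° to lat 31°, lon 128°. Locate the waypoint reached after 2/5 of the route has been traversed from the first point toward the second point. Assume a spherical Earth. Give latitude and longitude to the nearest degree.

≈ lat 17°, lon -158°

From cos δ = sin φ₁ sin φ₂ + cos φ₁ cos φ₂ cos Δλ, the central angle is δ ≈ 1.983 rad (113.6°).
Interpolate at f = 2/5 with slerp weights a = sin((1−f)δ)/sin δ ≈ 1.013, b = sin(fδ)/sin δ ≈ 0.778.
p = a·p₁ + b·p₂ ≈ (-0.883, -0.364, 0.295); φ = arcsin(p_z) ≈ 17.14°, λ = atan2(p_y, p_x) ≈ -157.59°.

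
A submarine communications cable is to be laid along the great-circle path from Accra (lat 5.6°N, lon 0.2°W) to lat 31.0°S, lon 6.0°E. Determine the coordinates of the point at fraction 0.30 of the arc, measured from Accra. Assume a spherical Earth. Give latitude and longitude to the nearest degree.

≈ lat 5°S, lon 2°E

Write both endpoints as unit vectors p₁, p₂ with components (cos φ cos λ, cos φ sin λ, sin φ).
The central angle between the endpoints is δ = arccos(p₁·p₂) ≈ 0.647 rad (37.1°).
Interpolate at f = 0.30 with slerp weights a = sin((1−f)δ)/sin δ ≈ 0.726, b = sin(fδ)/sin δ ≈ 0.320.
p = a·p₁ + b·p₂ ≈ (0.995, 0.026, -0.094); φ = arcsin(p_z) ≈ -5.39°, λ = atan2(p_y, p_x) ≈ 1.51°.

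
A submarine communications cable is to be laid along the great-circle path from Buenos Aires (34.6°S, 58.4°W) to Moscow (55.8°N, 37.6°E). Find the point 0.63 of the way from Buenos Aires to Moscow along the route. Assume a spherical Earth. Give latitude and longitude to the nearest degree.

Convert each endpoint to a unit vector on the sphere (x = cos φ cos λ, y = cos φ sin λ, z = sin φ).
The central angle between the endpoints is δ = arccos(p₁·p₂) ≈ 2.115 rad (121.2°).
Interpolate at f = 0.63 with slerp weights a = sin((1−f)δ)/sin δ ≈ 0.824, b = sin(fδ)/sin δ ≈ 1.136.
p = a·p₁ + b·p₂ ≈ (0.862, -0.188, 0.472); φ = arcsin(p_z) ≈ 28.13°, λ = atan2(p_y, p_x) ≈ -12.33°.

≈ 28°N, 12°W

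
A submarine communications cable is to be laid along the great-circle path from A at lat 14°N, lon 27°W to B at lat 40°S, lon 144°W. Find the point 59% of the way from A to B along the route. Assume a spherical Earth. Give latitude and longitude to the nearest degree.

≈ lat 29°S, lon 85°W

From cos δ = sin φ₁ sin φ₂ + cos φ₁ cos φ₂ cos Δλ, the central angle is δ ≈ 2.086 rad (119.5°).
Interpolate at f = 0.59 with slerp weights a = sin((1−f)δ)/sin δ ≈ 0.868, b = sin(fδ)/sin δ ≈ 1.084.
p = a·p₁ + b·p₂ ≈ (0.078, -0.870, -0.487); φ = arcsin(p_z) ≈ -29.12°, λ = atan2(p_y, p_x) ≈ -84.85°.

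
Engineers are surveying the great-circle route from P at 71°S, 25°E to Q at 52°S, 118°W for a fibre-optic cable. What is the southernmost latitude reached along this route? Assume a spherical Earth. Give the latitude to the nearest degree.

The great circle lies in the plane with unit normal n̂ = (p₁ × p₂)/|p₁ × p₂|.
Here n̂_z ≈ -0.149; the vertex latitude is φ_max = arccos|n̂_z| ≈ 81.4°.

≈ 81°S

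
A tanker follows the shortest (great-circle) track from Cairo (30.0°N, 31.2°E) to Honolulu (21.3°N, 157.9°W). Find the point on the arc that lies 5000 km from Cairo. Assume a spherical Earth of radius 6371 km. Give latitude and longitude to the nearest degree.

From cos δ = sin φ₁ sin φ₂ + cos φ₁ cos φ₂ cos Δλ, the central angle is δ ≈ 2.233 rad (128.0°). The total great-circle distance is δ·R ≈ 2.233 × 6371 ≈ 14228 km, so the target fraction is f = 5000/14228 ≈ 0.351.
Interpolate at f ≈ 0.351 with slerp weights a = sin((1−f)δ)/sin δ ≈ 1.259, b = sin(fδ)/sin δ ≈ 0.896.
p = a·p₁ + b·p₂ ≈ (0.159, 0.251, 0.955); φ = arcsin(p_z) ≈ 72.74°, λ = atan2(p_y, p_x) ≈ 57.64°.

≈ (73°N, 58°E)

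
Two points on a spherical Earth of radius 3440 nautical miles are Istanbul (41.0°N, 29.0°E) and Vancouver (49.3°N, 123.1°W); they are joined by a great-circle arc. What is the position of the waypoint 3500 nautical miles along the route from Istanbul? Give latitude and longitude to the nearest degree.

Write both endpoints as unit vectors p₁, p₂ with components (cos φ cos λ, cos φ sin λ, sin φ).
The central angle between the endpoints is δ = arccos(p₁·p₂) ≈ 1.508 rad (86.4°). The total great-circle distance is δ·R ≈ 1.508 × 3440 ≈ 5189 nmi, so the target fraction is f = 3500/5189 ≈ 0.675.
Interpolate at f ≈ 0.675 with slerp weights a = sin((1−f)δ)/sin δ ≈ 0.472, b = sin(fδ)/sin δ ≈ 0.852.
p = a·p₁ + b·p₂ ≈ (0.008, -0.293, 0.956); φ = arcsin(p_z) ≈ 72.96°, λ = atan2(p_y, p_x) ≈ -88.39°.

≈ 73°N, 88°W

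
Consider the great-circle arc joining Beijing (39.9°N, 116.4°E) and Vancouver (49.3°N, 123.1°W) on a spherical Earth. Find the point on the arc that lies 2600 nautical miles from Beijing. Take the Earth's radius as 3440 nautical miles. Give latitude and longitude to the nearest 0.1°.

Convert each endpoint to a unit vector on the sphere (x = cos φ cos λ, y = cos φ sin λ, z = sin φ).
The central angle between the endpoints is δ = arccos(p₁·p₂) ≈ 1.336 rad (76.6°). The total great-circle distance is δ·R ≈ 1.336 × 3440 ≈ 4597 nmi, so the target fraction is f = 2600/4597 ≈ 0.566.
Interpolate at f ≈ 0.566 with slerp weights a = sin((1−f)δ)/sin δ ≈ 0.564, b = sin(fδ)/sin δ ≈ 0.705.
p = a·p₁ + b·p₂ ≈ (-0.443, 0.002, 0.896); φ = arcsin(p_z) ≈ 63.68°, λ = atan2(p_y, p_x) ≈ 179.71°.

≈ 63.7°N, 179.7°E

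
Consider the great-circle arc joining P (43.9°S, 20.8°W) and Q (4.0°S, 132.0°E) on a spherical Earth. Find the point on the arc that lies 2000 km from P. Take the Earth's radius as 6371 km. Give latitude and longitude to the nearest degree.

From cos δ = sin φ₁ sin φ₂ + cos φ₁ cos φ₂ cos Δλ, the central angle is δ ≈ 2.203 rad (126.2°). The total great-circle distance is δ·R ≈ 2.203 × 6371 ≈ 14035 km, so the target fraction is f = 2000/14035 ≈ 0.142.
Interpolate at f ≈ 0.142 with slerp weights a = sin((1−f)δ)/sin δ ≈ 1.177, b = sin(fδ)/sin δ ≈ 0.383.
p = a·p₁ + b·p₂ ≈ (0.538, -0.017, -0.843); φ = arcsin(p_z) ≈ -57.46°, λ = atan2(p_y, p_x) ≈ -1.86°.

≈ (57°S, 2°W)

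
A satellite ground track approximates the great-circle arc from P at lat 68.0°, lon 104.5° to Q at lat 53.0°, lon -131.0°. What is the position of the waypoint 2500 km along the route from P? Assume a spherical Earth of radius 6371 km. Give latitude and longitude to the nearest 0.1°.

≈ lat 75.5°, lon 178.2°

Convert each endpoint to a unit vector on the sphere (x = cos φ cos λ, y = cos φ sin λ, z = sin φ).
The central angle between the endpoints is δ = arccos(p₁·p₂) ≈ 0.911 rad (52.2°). The total great-circle distance is δ·R ≈ 0.911 × 6371 ≈ 5805 km, so the target fraction is f = 2500/5805 ≈ 0.431.
Interpolate at f ≈ 0.431 with slerp weights a = sin((1−f)δ)/sin δ ≈ 0.627, b = sin(fδ)/sin δ ≈ 0.484.
p = a·p₁ + b·p₂ ≈ (-0.250, 0.008, 0.968); φ = arcsin(p_z) ≈ 75.52°, λ = atan2(p_y, p_x) ≈ 178.22°.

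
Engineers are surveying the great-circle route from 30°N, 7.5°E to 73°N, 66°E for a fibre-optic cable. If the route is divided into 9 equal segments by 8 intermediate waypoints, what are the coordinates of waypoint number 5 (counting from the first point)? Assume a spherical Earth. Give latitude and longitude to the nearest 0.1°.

≈ 56.8°N, 23.7°E

Write both endpoints as unit vectors p₁, p₂ with components (cos φ cos λ, cos φ sin λ, sin φ).
The central angle between the endpoints is δ = arccos(p₁·p₂) ≈ 0.914 rad (52.4°).
Interpolate at f = 5/9 with slerp weights a = sin((1−f)δ)/sin δ ≈ 0.499, b = sin(fδ)/sin δ ≈ 0.614.
p = a·p₁ + b·p₂ ≈ (0.501, 0.220, 0.837); φ = arcsin(p_z) ≈ 56.79°, λ = atan2(p_y, p_x) ≈ 23.73°.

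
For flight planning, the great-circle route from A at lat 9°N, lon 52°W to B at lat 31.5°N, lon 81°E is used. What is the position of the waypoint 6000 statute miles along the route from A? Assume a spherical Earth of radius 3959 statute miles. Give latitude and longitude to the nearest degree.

The haversine formula gives a central angle δ ≈ 2.086 rad (119.5°) between the endpoints. The total great-circle distance is δ·R ≈ 2.086 × 3959 ≈ 8258 mi, so the target fraction is f = 6000/8258 ≈ 0.727.
Interpolate at f ≈ 0.727 with slerp weights a = sin((1−f)δ)/sin δ ≈ 0.620, b = sin(fδ)/sin δ ≈ 1.147.
p = a·p₁ + b·p₂ ≈ (0.530, 0.483, 0.697); φ = arcsin(p_z) ≈ 44.15°, λ = atan2(p_y, p_x) ≈ 42.35°.

≈ lat 44°N, lon 42°E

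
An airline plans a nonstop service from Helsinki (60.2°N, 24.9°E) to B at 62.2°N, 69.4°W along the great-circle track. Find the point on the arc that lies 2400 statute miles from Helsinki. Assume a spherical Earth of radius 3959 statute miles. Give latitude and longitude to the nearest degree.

From cos δ = sin φ₁ sin φ₂ + cos φ₁ cos φ₂ cos Δλ, the central angle is δ ≈ 0.722 rad (41.4°). The total great-circle distance is δ·R ≈ 0.722 × 3959 ≈ 2860 mi, so the target fraction is f = 2400/2860 ≈ 0.839.
Interpolate at f ≈ 0.839 with slerp weights a = sin((1−f)δ)/sin δ ≈ 0.175, b = sin(fδ)/sin δ ≈ 0.862.
p = a·p₁ + b·p₂ ≈ (0.220, -0.340, 0.914); φ = arcsin(p_z) ≈ 66.12°, λ = atan2(p_y, p_x) ≈ -57.01°.

≈ 66°N, 57°W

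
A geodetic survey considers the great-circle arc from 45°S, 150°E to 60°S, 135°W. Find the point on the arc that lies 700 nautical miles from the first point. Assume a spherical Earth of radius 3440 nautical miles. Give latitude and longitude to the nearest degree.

From cos δ = sin φ₁ sin φ₂ + cos φ₁ cos φ₂ cos Δλ, the central angle is δ ≈ 0.790 rad (45.3°). The total great-circle distance is δ·R ≈ 0.790 × 3440 ≈ 2717 nmi, so the target fraction is f = 700/2717 ≈ 0.258.
Interpolate at f ≈ 0.258 with slerp weights a = sin((1−f)δ)/sin δ ≈ 0.779, b = sin(fδ)/sin δ ≈ 0.285.
p = a·p₁ + b·p₂ ≈ (-0.578, 0.175, -0.797); φ = arcsin(p_z) ≈ -52.87°, λ = atan2(p_y, p_x) ≈ 163.16°.

≈ 53°S, 163°E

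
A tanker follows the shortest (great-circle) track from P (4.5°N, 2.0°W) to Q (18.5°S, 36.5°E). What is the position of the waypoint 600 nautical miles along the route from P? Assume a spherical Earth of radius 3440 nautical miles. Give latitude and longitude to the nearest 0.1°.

≈ (0.9°S, 6.4°E)

The haversine formula gives a central angle δ ≈ 0.774 rad (44.4°) between the endpoints. The total great-circle distance is δ·R ≈ 0.774 × 3440 ≈ 2663 nmi, so the target fraction is f = 600/2663 ≈ 0.225.
Interpolate at f ≈ 0.225 with slerp weights a = sin((1−f)δ)/sin δ ≈ 0.807, b = sin(fδ)/sin δ ≈ 0.248.
p = a·p₁ + b·p₂ ≈ (0.994, 0.112, -0.015); φ = arcsin(p_z) ≈ -0.88°, λ = atan2(p_y, p_x) ≈ 6.43°.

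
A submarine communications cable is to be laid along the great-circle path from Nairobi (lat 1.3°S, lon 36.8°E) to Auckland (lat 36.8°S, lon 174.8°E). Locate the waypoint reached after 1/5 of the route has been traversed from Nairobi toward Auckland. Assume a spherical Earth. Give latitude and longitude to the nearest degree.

Convert each endpoint to a unit vector on the sphere (x = cos φ cos λ, y = cos φ sin λ, z = sin φ).
The central angle between the endpoints is δ = arccos(p₁·p₂) ≈ 2.191 rad (125.5°).
Interpolate at f = 1/5 with slerp weights a = sin((1−f)δ)/sin δ ≈ 1.209, b = sin(fδ)/sin δ ≈ 0.522.
p = a·p₁ + b·p₂ ≈ (0.552, 0.762, -0.340); φ = arcsin(p_z) ≈ -19.87°, λ = atan2(p_y, p_x) ≈ 54.08°.

≈ lat 20°S, lon 54°E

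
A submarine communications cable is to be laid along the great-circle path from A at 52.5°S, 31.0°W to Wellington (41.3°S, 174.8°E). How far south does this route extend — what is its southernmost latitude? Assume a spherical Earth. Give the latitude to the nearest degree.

≈ 78°S

The great circle lies in the plane with unit normal n̂ = (p₁ × p₂)/|p₁ × p₂|.
Here n̂_z ≈ -0.200; the vertex latitude is φ_max = arccos|n̂_z| ≈ 78.4°.
Check via Clairaut: cos φ_max = |cos φ₁| · sin C = cos(52.5°)·sin(160.8°) ≈ 0.200, again giving ≈ 78.4°.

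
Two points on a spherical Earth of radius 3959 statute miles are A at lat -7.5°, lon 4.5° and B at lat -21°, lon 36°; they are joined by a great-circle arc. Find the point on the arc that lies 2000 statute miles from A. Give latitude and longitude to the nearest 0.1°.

≈ lat -19.5°, lon 31.7°

Convert each endpoint to a unit vector on the sphere (x = cos φ cos λ, y = cos φ sin λ, z = sin φ).
The central angle between the endpoints is δ = arccos(p₁·p₂) ≈ 0.581 rad (33.3°). The total great-circle distance is δ·R ≈ 0.581 × 3959 ≈ 2300 mi, so the target fraction is f = 2000/2300 ≈ 0.870.
Interpolate at f ≈ 0.870 with slerp weights a = sin((1−f)δ)/sin δ ≈ 0.138, b = sin(fδ)/sin δ ≈ 0.882.
p = a·p₁ + b·p₂ ≈ (0.802, 0.495, -0.334); φ = arcsin(p_z) ≈ -19.51°, λ = atan2(p_y, p_x) ≈ 31.66°.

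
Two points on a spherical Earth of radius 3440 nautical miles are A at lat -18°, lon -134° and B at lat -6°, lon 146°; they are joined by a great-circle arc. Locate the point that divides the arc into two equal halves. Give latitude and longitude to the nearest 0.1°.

Write both endpoints as unit vectors p₁, p₂ with components (cos φ cos λ, cos φ sin λ, sin φ).
The central angle between the endpoints is δ = arccos(p₁·p₂) ≈ 1.373 rad (78.7°).
Interpolate at f = 1/2 with slerp weights a = sin((1−f)δ)/sin δ ≈ 0.646, b = sin(fδ)/sin δ ≈ 0.646.
p = a·p₁ + b·p₂ ≈ (-0.960, -0.083, -0.267); φ = arcsin(p_z) ≈ -15.51°, λ = atan2(p_y, p_x) ≈ -175.07°.

≈ lat -15.5°, lon -175.1°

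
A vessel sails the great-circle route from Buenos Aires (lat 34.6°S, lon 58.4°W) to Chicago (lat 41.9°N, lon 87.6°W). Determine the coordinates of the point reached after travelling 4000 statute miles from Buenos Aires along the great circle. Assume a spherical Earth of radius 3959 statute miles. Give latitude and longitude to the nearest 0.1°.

≈ lat 20.3°N, lon 77.8°W

Convert each endpoint to a unit vector on the sphere (x = cos φ cos λ, y = cos φ sin λ, z = sin φ).
The central angle between the endpoints is δ = arccos(p₁·p₂) ≈ 1.415 rad (81.0°). The total great-circle distance is δ·R ≈ 1.415 × 3959 ≈ 5600 mi, so the target fraction is f = 4000/5600 ≈ 0.714.
Interpolate at f ≈ 0.714 with slerp weights a = sin((1−f)δ)/sin δ ≈ 0.398, b = sin(fδ)/sin δ ≈ 0.857.
p = a·p₁ + b·p₂ ≈ (0.198, -0.917, 0.347); φ = arcsin(p_z) ≈ 20.28°, λ = atan2(p_y, p_x) ≈ -77.79°.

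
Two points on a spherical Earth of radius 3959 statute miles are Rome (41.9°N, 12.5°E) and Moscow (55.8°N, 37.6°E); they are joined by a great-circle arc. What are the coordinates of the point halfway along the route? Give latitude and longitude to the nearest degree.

Convert each endpoint to a unit vector on the sphere (x = cos φ cos λ, y = cos φ sin λ, z = sin φ).
The central angle between the endpoints is δ = arccos(p₁·p₂) ≈ 0.373 rad (21.4°).
Interpolate at f = 1/2 with slerp weights a = sin((1−f)δ)/sin δ ≈ 0.509, b = sin(fδ)/sin δ ≈ 0.509.
p = a·p₁ + b·p₂ ≈ (0.596, 0.256, 0.761); φ = arcsin(p_z) ≈ 49.52°, λ = atan2(p_y, p_x) ≈ 23.27°.

≈ (50°N, 23°E)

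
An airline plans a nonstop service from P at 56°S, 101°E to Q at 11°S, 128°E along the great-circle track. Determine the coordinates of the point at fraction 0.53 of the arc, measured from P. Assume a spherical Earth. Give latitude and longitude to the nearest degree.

The haversine formula gives a central angle δ ≈ 0.867 rad (49.7°) between the endpoints.
Interpolate at f = 0.53 with slerp weights a = sin((1−f)δ)/sin δ ≈ 0.520, b = sin(fδ)/sin δ ≈ 0.582.
p = a·p₁ + b·p₂ ≈ (-0.407, 0.735, -0.542); φ = arcsin(p_z) ≈ -32.81°, λ = atan2(p_y, p_x) ≈ 118.97°.

≈ 33°S, 119°E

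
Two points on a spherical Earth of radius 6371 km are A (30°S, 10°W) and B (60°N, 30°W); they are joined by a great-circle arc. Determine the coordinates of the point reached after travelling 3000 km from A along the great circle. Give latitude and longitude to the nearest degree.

Write both endpoints as unit vectors p₁, p₂ with components (cos φ cos λ, cos φ sin λ, sin φ).
The central angle between the endpoints is δ = arccos(p₁·p₂) ≈ 1.597 rad (91.5°). The total great-circle distance is δ·R ≈ 1.597 × 6371 ≈ 10174 km, so the target fraction is f = 3000/10174 ≈ 0.295.
Interpolate at f ≈ 0.295 with slerp weights a = sin((1−f)δ)/sin δ ≈ 0.903, b = sin(fδ)/sin δ ≈ 0.454.
p = a·p₁ + b·p₂ ≈ (0.967, -0.249, -0.058); φ = arcsin(p_z) ≈ -3.35°, λ = atan2(p_y, p_x) ≈ -14.46°.

≈ (3°S, 14°W)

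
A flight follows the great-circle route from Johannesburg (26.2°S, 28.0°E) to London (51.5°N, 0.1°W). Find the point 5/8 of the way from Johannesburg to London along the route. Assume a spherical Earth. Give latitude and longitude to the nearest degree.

Write both endpoints as unit vectors p₁, p₂ with components (cos φ cos λ, cos φ sin λ, sin φ).
The central angle between the endpoints is δ = arccos(p₁·p₂) ≈ 1.423 rad (81.5°).
Interpolate at f = 5/8 with slerp weights a = sin((1−f)δ)/sin δ ≈ 0.514, b = sin(fδ)/sin δ ≈ 0.785.
p = a·p₁ + b·p₂ ≈ (0.896, 0.216, 0.387); φ = arcsin(p_z) ≈ 22.80°, λ = atan2(p_y, p_x) ≈ 13.54°.

≈ 23°N, 14°E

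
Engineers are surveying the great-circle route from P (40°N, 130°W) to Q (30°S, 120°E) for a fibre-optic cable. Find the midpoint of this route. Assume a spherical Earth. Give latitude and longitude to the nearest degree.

≈ (9°N, 170°E)

Write both endpoints as unit vectors p₁, p₂ with components (cos φ cos λ, cos φ sin λ, sin φ).
The central angle between the endpoints is δ = arccos(p₁·p₂) ≈ 2.151 rad (123.3°).
Interpolate at f = 1/2 with slerp weights a = sin((1−f)δ)/sin δ ≈ 1.052, b = sin(fδ)/sin δ ≈ 1.052.
p = a·p₁ + b·p₂ ≈ (-0.974, 0.172, 0.150); φ = arcsin(p_z) ≈ 8.64°, λ = atan2(p_y, p_x) ≈ 170.00°.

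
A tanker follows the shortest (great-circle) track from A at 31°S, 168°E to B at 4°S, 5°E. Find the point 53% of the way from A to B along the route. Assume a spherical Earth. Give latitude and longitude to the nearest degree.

The haversine formula gives a central angle δ ≈ 2.468 rad (141.4°) between the endpoints.
Interpolate at f = 0.53 with slerp weights a = sin((1−f)δ)/sin δ ≈ 1.470, b = sin(fδ)/sin δ ≈ 1.549.
p = a·p₁ + b·p₂ ≈ (0.306, 0.397, -0.865); φ = arcsin(p_z) ≈ -59.92°, λ = atan2(p_y, p_x) ≈ 52.33°.

≈ 60°S, 52°E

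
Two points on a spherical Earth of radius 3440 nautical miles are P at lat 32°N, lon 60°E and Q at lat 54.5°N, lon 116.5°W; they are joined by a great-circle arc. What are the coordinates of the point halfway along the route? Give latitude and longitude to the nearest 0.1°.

Write both endpoints as unit vectors p₁, p₂ with components (cos φ cos λ, cos φ sin λ, sin φ).
The central angle between the endpoints is δ = arccos(p₁·p₂) ≈ 1.631 rad (93.4°).
Interpolate at f = 1/2 with slerp weights a = sin((1−f)δ)/sin δ ≈ 0.729, b = sin(fδ)/sin δ ≈ 0.729.
p = a·p₁ + b·p₂ ≈ (0.120, 0.157, 0.980); φ = arcsin(p_z) ≈ 78.61°, λ = atan2(p_y, p_x) ≈ 52.48°.

≈ lat 78.6°N, lon 52.5°E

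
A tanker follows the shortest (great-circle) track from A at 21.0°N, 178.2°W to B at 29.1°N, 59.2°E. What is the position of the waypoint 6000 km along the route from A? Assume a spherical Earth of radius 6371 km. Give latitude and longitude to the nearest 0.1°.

Convert each endpoint to a unit vector on the sphere (x = cos φ cos λ, y = cos φ sin λ, z = sin φ).
The central angle between the endpoints is δ = arccos(p₁·p₂) ≈ 1.839 rad (105.4°). The total great-circle distance is δ·R ≈ 1.839 × 6371 ≈ 11718 km, so the target fraction is f = 6000/11718 ≈ 0.512.
Interpolate at f ≈ 0.512 with slerp weights a = sin((1−f)δ)/sin δ ≈ 0.811, b = sin(fδ)/sin δ ≈ 0.839.
p = a·p₁ + b·p₂ ≈ (-0.381, 0.606, 0.698); φ = arcsin(p_z) ≈ 44.30°, λ = atan2(p_y, p_x) ≈ 122.20°.

≈ 44.3°N, 122.2°E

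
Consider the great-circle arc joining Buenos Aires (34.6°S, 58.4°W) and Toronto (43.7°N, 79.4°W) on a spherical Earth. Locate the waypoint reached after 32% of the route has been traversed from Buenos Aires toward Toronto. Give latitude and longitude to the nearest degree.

Convert each endpoint to a unit vector on the sphere (x = cos φ cos λ, y = cos φ sin λ, z = sin φ).
The central angle between the endpoints is δ = arccos(p₁·p₂) ≈ 1.407 rad (80.6°).
Interpolate at f = 0.32 with slerp weights a = sin((1−f)δ)/sin δ ≈ 0.828, b = sin(fδ)/sin δ ≈ 0.441.
p = a·p₁ + b·p₂ ≈ (0.416, -0.894, -0.166); φ = arcsin(p_z) ≈ -9.54°, λ = atan2(p_y, p_x) ≈ -65.05°.

≈ 10°S, 65°W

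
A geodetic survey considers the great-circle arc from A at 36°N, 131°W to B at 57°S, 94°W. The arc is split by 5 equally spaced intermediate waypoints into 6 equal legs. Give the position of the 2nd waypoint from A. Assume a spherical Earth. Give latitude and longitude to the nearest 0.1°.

≈ 4.7°N, 120.7°W

Convert each endpoint to a unit vector on the sphere (x = cos φ cos λ, y = cos φ sin λ, z = sin φ).
The central angle between the endpoints is δ = arccos(p₁·p₂) ≈ 1.712 rad (98.1°).
Interpolate at f = 2/6 with slerp weights a = sin((1−f)δ)/sin δ ≈ 0.918, b = sin(fδ)/sin δ ≈ 0.546.
p = a·p₁ + b·p₂ ≈ (-0.508, -0.857, 0.082); φ = arcsin(p_z) ≈ 4.71°, λ = atan2(p_y, p_x) ≈ -120.66°.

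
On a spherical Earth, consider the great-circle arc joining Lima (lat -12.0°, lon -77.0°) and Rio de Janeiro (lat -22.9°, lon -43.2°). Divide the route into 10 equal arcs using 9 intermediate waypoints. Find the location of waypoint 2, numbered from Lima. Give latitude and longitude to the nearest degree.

Convert each endpoint to a unit vector on the sphere (x = cos φ cos λ, y = cos φ sin λ, z = sin φ).
The central angle between the endpoints is δ = arccos(p₁·p₂) ≈ 0.592 rad (33.9°).
Interpolate at f = 2/10 with slerp weights a = sin((1−f)δ)/sin δ ≈ 0.817, b = sin(fδ)/sin δ ≈ 0.212.
p = a·p₁ + b·p₂ ≈ (0.322, -0.912, -0.252); φ = arcsin(p_z) ≈ -14.61°, λ = atan2(p_y, p_x) ≈ -70.56°.

≈ lat -15°, lon -71°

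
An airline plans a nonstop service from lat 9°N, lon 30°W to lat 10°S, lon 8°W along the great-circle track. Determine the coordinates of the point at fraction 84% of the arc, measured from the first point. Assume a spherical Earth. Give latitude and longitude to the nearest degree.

Write both endpoints as unit vectors p₁, p₂ with components (cos φ cos λ, cos φ sin λ, sin φ).
The central angle between the endpoints is δ = arccos(p₁·p₂) ≈ 0.506 rad (29.0°).
Interpolate at f = 0.84 with slerp weights a = sin((1−f)δ)/sin δ ≈ 0.167, b = sin(fδ)/sin δ ≈ 0.851.
p = a·p₁ + b·p₂ ≈ (0.972, -0.199, -0.122); φ = arcsin(p_z) ≈ -6.99°, λ = atan2(p_y, p_x) ≈ -11.57°.

≈ lat 7°S, lon 12°W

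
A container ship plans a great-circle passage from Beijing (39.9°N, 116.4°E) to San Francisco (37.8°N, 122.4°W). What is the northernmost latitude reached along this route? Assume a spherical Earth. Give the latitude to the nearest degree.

The great circle lies in the plane with unit normal n̂ = (p₁ × p₂)/|p₁ × p₂|.
Here n̂_z ≈ +0.520; the vertex latitude is φ_max = arccos|n̂_z| ≈ 58.7°.

≈ 59°N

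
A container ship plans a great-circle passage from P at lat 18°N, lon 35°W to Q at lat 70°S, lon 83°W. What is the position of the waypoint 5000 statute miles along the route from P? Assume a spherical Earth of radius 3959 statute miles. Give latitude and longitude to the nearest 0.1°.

≈ lat 51.5°S, lon 58.0°W

Convert each endpoint to a unit vector on the sphere (x = cos φ cos λ, y = cos φ sin λ, z = sin φ).
The central angle between the endpoints is δ = arccos(p₁·p₂) ≈ 1.644 rad (94.2°). The total great-circle distance is δ·R ≈ 1.644 × 3959 ≈ 6507 mi, so the target fraction is f = 5000/6507 ≈ 0.768.
Interpolate at f ≈ 0.768 with slerp weights a = sin((1−f)δ)/sin δ ≈ 0.373, b = sin(fδ)/sin δ ≈ 0.956.
p = a·p₁ + b·p₂ ≈ (0.330, -0.528, -0.783); φ = arcsin(p_z) ≈ -51.52°, λ = atan2(p_y, p_x) ≈ -57.97°.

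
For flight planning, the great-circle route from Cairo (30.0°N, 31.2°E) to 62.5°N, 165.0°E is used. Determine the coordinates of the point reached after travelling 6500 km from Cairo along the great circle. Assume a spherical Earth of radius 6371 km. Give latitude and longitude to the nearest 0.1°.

≈ 73.0°N, 111.0°E

Write both endpoints as unit vectors p₁, p₂ with components (cos φ cos λ, cos φ sin λ, sin φ).
The central angle between the endpoints is δ = arccos(p₁·p₂) ≈ 1.403 rad (80.4°). The total great-circle distance is δ·R ≈ 1.403 × 6371 ≈ 8940 km, so the target fraction is f = 6500/8940 ≈ 0.727.
Interpolate at f ≈ 0.727 with slerp weights a = sin((1−f)δ)/sin δ ≈ 0.379, b = sin(fδ)/sin δ ≈ 0.864.
p = a·p₁ + b·p₂ ≈ (-0.105, 0.273, 0.956); φ = arcsin(p_z) ≈ 72.98°, λ = atan2(p_y, p_x) ≈ 110.96°.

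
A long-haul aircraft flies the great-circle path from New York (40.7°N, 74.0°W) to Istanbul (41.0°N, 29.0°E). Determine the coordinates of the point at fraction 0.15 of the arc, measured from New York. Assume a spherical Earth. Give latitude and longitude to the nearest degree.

≈ 47°N, 62°W

Convert each endpoint to a unit vector on the sphere (x = cos φ cos λ, y = cos φ sin λ, z = sin φ).
The central angle between the endpoints is δ = arccos(p₁·p₂) ≈ 1.267 rad (72.6°).
Interpolate at f = 0.15 with slerp weights a = sin((1−f)δ)/sin δ ≈ 0.923, b = sin(fδ)/sin δ ≈ 0.198.
p = a·p₁ + b·p₂ ≈ (0.324, -0.600, 0.732); φ = arcsin(p_z) ≈ 47.02°, λ = atan2(p_y, p_x) ≈ -61.67°.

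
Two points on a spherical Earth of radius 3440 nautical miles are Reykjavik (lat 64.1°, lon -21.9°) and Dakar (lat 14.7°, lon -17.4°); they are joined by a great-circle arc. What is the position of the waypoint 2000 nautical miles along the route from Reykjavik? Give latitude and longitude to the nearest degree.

From cos δ = sin φ₁ sin φ₂ + cos φ₁ cos φ₂ cos Δλ, the central angle is δ ≈ 0.864 rad (49.5°). The total great-circle distance is δ·R ≈ 0.864 × 3440 ≈ 2972 nmi, so the target fraction is f = 2000/2972 ≈ 0.673.
Interpolate at f ≈ 0.673 with slerp weights a = sin((1−f)δ)/sin δ ≈ 0.367, b = sin(fδ)/sin δ ≈ 0.722.
p = a·p₁ + b·p₂ ≈ (0.815, -0.269, 0.513); φ = arcsin(p_z) ≈ 30.87°, λ = atan2(p_y, p_x) ≈ -18.24°.

≈ lat 31°, lon -18°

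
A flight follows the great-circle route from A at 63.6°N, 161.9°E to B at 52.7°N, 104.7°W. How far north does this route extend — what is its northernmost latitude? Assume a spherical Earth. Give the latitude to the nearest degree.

≈ 68°N

The great circle lies in the plane with unit normal n̂ = (p₁ × p₂)/|p₁ × p₂|.
Here n̂_z ≈ +0.375; the vertex latitude is φ_max = arccos|n̂_z| ≈ 68.0°.
Check via Clairaut: cos φ_max = |cos φ₁| · sin C = cos(63.6°)·sin(57.5°) ≈ 0.375, again giving ≈ 68.0°.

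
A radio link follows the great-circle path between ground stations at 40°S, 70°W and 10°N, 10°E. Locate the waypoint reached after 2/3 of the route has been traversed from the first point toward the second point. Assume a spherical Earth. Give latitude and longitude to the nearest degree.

≈ 10°S, 12°W

Write both endpoints as unit vectors p₁, p₂ with components (cos φ cos λ, cos φ sin λ, sin φ).
The central angle between the endpoints is δ = arccos(p₁·p₂) ≈ 1.551 rad (88.9°).
Interpolate at f = 2/3 with slerp weights a = sin((1−f)δ)/sin δ ≈ 0.494, b = sin(fδ)/sin δ ≈ 0.860.
p = a·p₁ + b·p₂ ≈ (0.963, -0.209, -0.169); φ = arcsin(p_z) ≈ -9.70°, λ = atan2(p_y, p_x) ≈ -12.24°.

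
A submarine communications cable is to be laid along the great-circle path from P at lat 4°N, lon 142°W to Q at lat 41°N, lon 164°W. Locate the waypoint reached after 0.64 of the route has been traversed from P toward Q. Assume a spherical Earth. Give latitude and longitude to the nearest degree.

The haversine formula gives a central angle δ ≈ 0.732 rad (41.9°) between the endpoints.
Interpolate at f = 0.64 with slerp weights a = sin((1−f)δ)/sin δ ≈ 0.390, b = sin(fδ)/sin δ ≈ 0.676.
p = a·p₁ + b·p₂ ≈ (-0.796, -0.380, 0.470); φ = arcsin(p_z) ≈ 28.06°, λ = atan2(p_y, p_x) ≈ -154.50°.

≈ lat 28°N, lon 155°W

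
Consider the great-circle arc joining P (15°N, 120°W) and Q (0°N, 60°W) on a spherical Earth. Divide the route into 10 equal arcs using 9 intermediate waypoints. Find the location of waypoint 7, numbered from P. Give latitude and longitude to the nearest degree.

Write both endpoints as unit vectors p₁, p₂ with components (cos φ cos λ, cos φ sin λ, sin φ).
The central angle between the endpoints is δ = arccos(p₁·p₂) ≈ 1.067 rad (61.1°).
Interpolate at f = 7/10 with slerp weights a = sin((1−f)δ)/sin δ ≈ 0.359, b = sin(fδ)/sin δ ≈ 0.776.
p = a·p₁ + b·p₂ ≈ (0.214, -0.972, 0.093); φ = arcsin(p_z) ≈ 5.34°, λ = atan2(p_y, p_x) ≈ -77.57°.

≈ (5°N, 78°W)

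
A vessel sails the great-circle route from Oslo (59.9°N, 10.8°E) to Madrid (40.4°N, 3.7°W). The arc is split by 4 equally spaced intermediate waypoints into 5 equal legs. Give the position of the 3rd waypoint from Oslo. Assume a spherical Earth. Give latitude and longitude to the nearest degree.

The haversine formula gives a central angle δ ≈ 0.375 rad (21.5°) between the endpoints.
Interpolate at f = 3/5 with slerp weights a = sin((1−f)δ)/sin δ ≈ 0.408, b = sin(fδ)/sin δ ≈ 0.609.
p = a·p₁ + b·p₂ ≈ (0.664, 0.008, 0.748); φ = arcsin(p_z) ≈ 48.40°, λ = atan2(p_y, p_x) ≈ 0.73°.

≈ 48°N, 1°E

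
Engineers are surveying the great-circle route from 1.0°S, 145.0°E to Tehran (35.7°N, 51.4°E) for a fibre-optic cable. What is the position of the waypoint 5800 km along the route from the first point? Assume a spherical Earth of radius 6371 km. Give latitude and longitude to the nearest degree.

Write both endpoints as unit vectors p₁, p₂ with components (cos φ cos λ, cos φ sin λ, sin φ).
The central angle between the endpoints is δ = arccos(p₁·p₂) ≈ 1.632 rad (93.5°). The total great-circle distance is δ·R ≈ 1.632 × 6371 ≈ 10397 km, so the target fraction is f = 5800/10397 ≈ 0.558.
Interpolate at f ≈ 0.558 with slerp weights a = sin((1−f)δ)/sin δ ≈ 0.662, b = sin(fδ)/sin δ ≈ 0.791.
p = a·p₁ + b·p₂ ≈ (-0.141, 0.882, 0.450); φ = arcsin(p_z) ≈ 26.75°, λ = atan2(p_y, p_x) ≈ 99.10°.

≈ 27°N, 99°E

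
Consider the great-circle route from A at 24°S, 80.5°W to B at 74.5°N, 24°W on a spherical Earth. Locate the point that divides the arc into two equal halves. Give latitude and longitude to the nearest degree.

≈ 27°N, 69°W

The haversine formula gives a central angle δ ≈ 1.831 rad (104.9°) between the endpoints.
Interpolate at f = 1/2 with slerp weights a = sin((1−f)δ)/sin δ ≈ 0.820, b = sin(fδ)/sin δ ≈ 0.820.
p = a·p₁ + b·p₂ ≈ (0.324, -0.828, 0.457); φ = arcsin(p_z) ≈ 27.19°, λ = atan2(p_y, p_x) ≈ -68.64°.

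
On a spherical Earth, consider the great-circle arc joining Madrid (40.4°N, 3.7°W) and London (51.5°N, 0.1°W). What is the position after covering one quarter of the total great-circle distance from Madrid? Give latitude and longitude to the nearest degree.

≈ (43°N, 3°W)

Convert each endpoint to a unit vector on the sphere (x = cos φ cos λ, y = cos φ sin λ, z = sin φ).
The central angle between the endpoints is δ = arccos(p₁·p₂) ≈ 0.199 rad (11.4°).
Interpolate at f = 1/4 with slerp weights a = sin((1−f)δ)/sin δ ≈ 0.752, b = sin(fδ)/sin δ ≈ 0.252.
p = a·p₁ + b·p₂ ≈ (0.728, -0.037, 0.684); φ = arcsin(p_z) ≈ 43.18°, λ = atan2(p_y, p_x) ≈ -2.93°.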